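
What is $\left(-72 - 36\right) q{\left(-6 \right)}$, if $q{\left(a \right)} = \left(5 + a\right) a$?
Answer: $-648$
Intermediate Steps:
$q{\left(a \right)} = a \left(5 + a\right)$
$\left(-72 - 36\right) q{\left(-6 \right)} = \left(-72 - 36\right) \left(- 6 \left(5 - 6\right)\right) = - 108 \left(\left(-6\right) \left(-1\right)\right) = \left(-108\right) 6 = -648$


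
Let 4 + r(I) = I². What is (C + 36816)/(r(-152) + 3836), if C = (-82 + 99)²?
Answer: 37105/26936 ≈ 1.3775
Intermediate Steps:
C = 289 (C = 17² = 289)
r(I) = -4 + I²
(C + 36816)/(r(-152) + 3836) = (289 + 36816)/((-4 + (-152)²) + 3836) = 37105/((-4 + 23104) + 3836) = 37105/(23100 + 3836) = 37105/26936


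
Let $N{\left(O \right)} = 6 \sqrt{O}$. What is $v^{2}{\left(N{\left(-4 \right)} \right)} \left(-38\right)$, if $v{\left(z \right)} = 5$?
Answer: $-950$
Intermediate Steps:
$v^{2}{\left(N{\left(-4 \right)} \right)} \left(-38\right) = 5^{2} \left(-38\right) = 25 \left(-38\right) = -950$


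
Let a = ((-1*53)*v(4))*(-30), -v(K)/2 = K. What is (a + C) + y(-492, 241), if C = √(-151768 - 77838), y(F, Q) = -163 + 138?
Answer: -12745 + I*√229606 ≈ -12745.0 + 479.17*I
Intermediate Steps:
y(F, Q) = -25
v(K) = -2*K
C = I*√229606 (C = √(-229606) = I*√229606 ≈ 479.17*I)
a = -12720 (a = ((-1*53)*(-2*4))*(-30) = -53*(-8)*(-30) = 424*(-30) = -12720)
(a + C) + y(-492, 241) = (-12720 + I*√229606) - 25 = -12745 + I*√229606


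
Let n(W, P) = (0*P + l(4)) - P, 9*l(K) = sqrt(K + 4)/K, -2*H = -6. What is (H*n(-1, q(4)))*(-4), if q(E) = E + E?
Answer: 96 - 2*sqrt(2)/3 ≈ 95.057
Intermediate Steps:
H = 3 (H = -1/2*(-6) = 3)
l(K) = sqrt(4 + K)/(9*K) (l(K) = (sqrt(K + 4)/K)/9 = (sqrt(4 + K)/K)/9 = sqrt(4 + K)/(9*K))
q(E) = 2*E
n(W, P) = -P + sqrt(2)/18 (n(W, P) = (0*P + (1/9)*sqrt(4 + 4)/4) - P = (0 + (1/9)*(1/4)*sqrt(8)) - P = (0 + (1/9)*(1/4)*(2*sqrt(2))) - P = (0 + sqrt(2)/18) - P = sqrt(2)/18 - P = -P + sqrt(2)/18)
(H*n(-1, q(4)))*(-4) = (3*(-2*4 + sqrt(2)/18))*(-4) = (3*(-1*8 + sqrt(2)/18))*(-4) = (3*(-8 + sqrt(2)/18))*(-4) = (-24 + sqrt(2)/6)*(-4) = 96 - 2*sqrt(2)/3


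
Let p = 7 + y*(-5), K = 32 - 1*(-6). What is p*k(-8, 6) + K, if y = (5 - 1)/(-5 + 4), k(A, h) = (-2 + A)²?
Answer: 2738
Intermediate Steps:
K = 38 (K = 32 + 6 = 38)
y = -4 (y = 4/(-1) = 4*(-1) = -4)
p = 27 (p = 7 - 4*(-5) = 7 + 20 = 27)
p*k(-8, 6) + K = 27*(-2 - 8)² + 38 = 27*(-10)² + 38 = 27*100 + 38 = 2700 + 38 = 2738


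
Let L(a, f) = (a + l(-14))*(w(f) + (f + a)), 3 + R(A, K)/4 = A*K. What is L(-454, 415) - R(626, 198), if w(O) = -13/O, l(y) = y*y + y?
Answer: -201342844/415 ≈ -4.8516e+5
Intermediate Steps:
R(A, K) = -12 + 4*A*K (R(A, K) = -12 + 4*(A*K) = -12 + 4*A*K)
l(y) = y + y**2 (l(y) = y**2 + y = y + y**2)
L(a, f) = (182 + a)*(a + f - 13/f) (L(a, f) = (a - 14*(1 - 14))*(-13/f + (f + a)) = (a - 14*(-13))*(-13/f + (a + f)) = (a + 182)*(a + f - 13/f) = (182 + a)*(a + f - 13/f))
L(-454, 415) - R(626, 198) = (-2366 - 13*(-454) + 415*((-454)**2 + 182*(-454) + 182*415 - 454*415))/415 - (-12 + 4*626*198) = (-2366 + 5902 + 415*(206116 - 82628 + 75530 - 188410))/415 - (-12 + 495792) = (-2366 + 5902 + 415*10608)/415 - 1*495780 = (-2366 + 5902 + 4402320)/415 - 495780 = (1/415)*4405856 - 495780 = 4405856/415 - 495780 = -201342844/415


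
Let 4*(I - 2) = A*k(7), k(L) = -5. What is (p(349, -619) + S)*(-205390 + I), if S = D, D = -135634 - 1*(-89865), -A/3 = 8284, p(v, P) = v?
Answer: 7917750660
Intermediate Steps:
A = -24852 (A = -3*8284 = -24852)
D = -45769 (D = -135634 + 89865 = -45769)
S = -45769
I = 31067 (I = 2 + (-24852*(-5))/4 = 2 + (1/4)*124260 = 2 + 31065 = 31067)
(p(349, -619) + S)*(-205390 + I) = (349 - 45769)*(-205390 + 31067) = -45420*(-174323) = 7917750660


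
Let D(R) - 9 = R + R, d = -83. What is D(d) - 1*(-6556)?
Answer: 6399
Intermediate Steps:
D(R) = 9 + 2*R (D(R) = 9 + (R + R) = 9 + 2*R)
D(d) - 1*(-6556) = (9 + 2*(-83)) - 1*(-6556) = (9 - 166) + 6556 = -157 + 6556 = 6399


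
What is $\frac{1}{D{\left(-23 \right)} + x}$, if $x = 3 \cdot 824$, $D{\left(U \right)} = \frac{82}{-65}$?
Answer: $\frac{65}{160598} \approx 0.00040474$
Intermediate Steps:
$D{\left(U \right)} = - \frac{82}{65}$ ($D{\left(U \right)} = 82 \left(- \frac{1}{65}\right) = - \frac{82}{65}$)
$x = 2472$
$\frac{1}{D{\left(-23 \right)} + x} = \frac{1}{- \frac{82}{65} + 2472} = \frac{1}{\frac{160598}{65}} = \frac{65}{160598}$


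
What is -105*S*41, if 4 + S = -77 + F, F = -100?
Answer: 779205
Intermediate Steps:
S = -181 (S = -4 + (-77 - 100) = -4 - 177 = -181)
-105*S*41 = -105*(-181)*41 = 19005*41 = 779205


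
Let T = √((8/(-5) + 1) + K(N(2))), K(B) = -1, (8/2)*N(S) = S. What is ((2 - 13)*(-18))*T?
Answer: 396*I*√10/5 ≈ 250.45*I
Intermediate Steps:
N(S) = S/4
T = 2*I*√10/5 (T = √((8/(-5) + 1) - 1) = √((8*(-⅕) + 1) - 1) = √((-8/5 + 1) - 1) = √(-⅗ - 1) = √(-8/5) = 2*I*√10/5 ≈ 1.2649*I)
((2 - 13)*(-18))*T = ((2 - 13)*(-18))*(2*I*√10/5) = (-11*(-18))*(2*I*√10/5) = 198*(2*I*√10/5) = 396*I*√10/5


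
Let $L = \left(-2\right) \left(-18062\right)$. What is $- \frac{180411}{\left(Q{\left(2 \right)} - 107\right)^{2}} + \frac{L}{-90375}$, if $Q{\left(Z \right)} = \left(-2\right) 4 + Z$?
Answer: $- \frac{16765911481}{1153998375} \approx -14.529$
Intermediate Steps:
$L = 36124$
$Q{\left(Z \right)} = -8 + Z$
$- \frac{180411}{\left(Q{\left(2 \right)} - 107\right)^{2}} + \frac{L}{-90375} = - \frac{180411}{\left(\left(-8 + 2\right) - 107\right)^{2}} + \frac{36124}{-90375} = - \frac{180411}{\left(-6 - 107\right)^{2}} + 36124 \left(- \frac{1}{90375}\right) = - \frac{180411}{\left(-113\right)^{2}} - \frac{36124}{90375} = - \frac{180411}{12769} - \frac{36124}{90375} = - \frac{16765911481}{1153998375}$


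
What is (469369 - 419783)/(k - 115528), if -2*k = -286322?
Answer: 49586/27633 ≈ 1.7944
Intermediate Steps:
k = 143161 (k = -½*(-286322) = 143161)
(469369 - 419783)/(k - 115528) = (469369 - 419783)/(143161 - 115528) = 49586/27633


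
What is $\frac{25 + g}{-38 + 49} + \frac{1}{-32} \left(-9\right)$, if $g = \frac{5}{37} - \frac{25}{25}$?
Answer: $\frac{32239}{13024} \approx 2.4754$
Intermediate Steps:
$g = - \frac{32}{37}$ ($g = 5 \cdot \frac{1}{37} - 1 = \frac{5}{37} - 1 = - \frac{32}{37} \approx -0.86486$)
$\frac{25 + g}{-38 + 49} + \frac{1}{-32} \left(-9\right) = \frac{25 - \frac{32}{37}}{-38 + 49} + \frac{1}{-32} \left(-9\right) = \frac{893}{37 \cdot 11} - - \frac{9}{32} = \frac{893}{37} \cdot \frac{1}{11} + \frac{9}{32} = \frac{893}{407} + \frac{9}{32} = \frac{32239}{13024}$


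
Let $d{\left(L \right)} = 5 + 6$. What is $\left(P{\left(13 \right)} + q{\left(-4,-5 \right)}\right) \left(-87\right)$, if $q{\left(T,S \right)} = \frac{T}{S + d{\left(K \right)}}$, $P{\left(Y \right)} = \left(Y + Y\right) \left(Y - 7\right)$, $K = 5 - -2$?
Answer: $-13514$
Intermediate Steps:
$K = 7$ ($K = 5 + 2 = 7$)
$P{\left(Y \right)} = 2 Y \left(-7 + Y\right)$
$d{\left(L \right)} = 11$
$q{\left(T,S \right)} = \frac{T}{11 + S}$ ($q{\left(T,S \right)} = \frac{T}{S + 11} = \frac{T}{11 + S}$)
$\left(P{\left(13 \right)} + q{\left(-4,-5 \right)}\right) \left(-87\right) = \left(2 \cdot 13 \left(-7 + 13\right) - \frac{4}{11 - 5}\right) \left(-87\right) = \left(2 \cdot 13 \cdot 6 - \frac{4}{6}\right) \left(-87\right) = \left(156 - \frac{2}{3}\right) \left(-87\right) = \frac{466}{3} \left(-87\right) = -13514$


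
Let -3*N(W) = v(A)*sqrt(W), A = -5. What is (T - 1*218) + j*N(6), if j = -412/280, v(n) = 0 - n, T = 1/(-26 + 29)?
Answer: -653/3 + 103*sqrt(6)/42 ≈ -211.66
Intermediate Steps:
T = 1/3 ≈ 0.33333
v(n) = -n
N(W) = -5*sqrt(W)/3 (N(W) = -(-1*(-5))*sqrt(W)/3 = -5*sqrt(W)/3)
j = -103/70 (j = -412*1/280 = -103/70 ≈ -1.4714)
(T - 1*218) + j*N(6) = (1/3 - 1*218) - (-103)*sqrt(6)/42 = (1/3 - 218) + 103*sqrt(6)/42 = -653/3 + 103*sqrt(6)/42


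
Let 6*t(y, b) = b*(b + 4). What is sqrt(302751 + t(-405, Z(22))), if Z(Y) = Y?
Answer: sqrt(2725617)/3 ≈ 550.31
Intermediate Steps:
t(y, b) = b*(4 + b)/6 (t(y, b) = (b*(b + 4))/6 = (b*(4 + b))/6 = b*(4 + b)/6)
sqrt(302751 + t(-405, Z(22))) = sqrt(302751 + (1/6)*22*(4 + 22)) = sqrt(302751 + (1/6)*22*26) = sqrt(302751 + 286/3) = sqrt(908539/3) = sqrt(2725617)/3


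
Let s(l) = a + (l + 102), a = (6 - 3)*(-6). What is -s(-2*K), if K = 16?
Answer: -52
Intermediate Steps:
a = -18 (a = 3*(-6) = -18)
s(l) = 84 + l (s(l) = -18 + (l + 102) = -18 + (102 + l) = 84 + l)
-s(-2*K) = -(84 - 2*16) = -(84 - 32) = -1*52 = -52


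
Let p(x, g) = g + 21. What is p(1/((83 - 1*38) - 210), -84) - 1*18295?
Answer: -18358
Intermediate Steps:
p(x, g) = 21 + g
p(1/((83 - 1*38) - 210), -84) - 1*18295 = (21 - 84) - 1*18295 = -63 - 18295 = -18358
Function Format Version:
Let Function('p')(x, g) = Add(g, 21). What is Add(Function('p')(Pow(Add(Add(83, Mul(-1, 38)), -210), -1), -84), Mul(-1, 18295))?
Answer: -18358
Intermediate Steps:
Function('p')(x, g) = Add(21, g)
Add(Function('p')(Pow(Add(Add(83, Mul(-1, 38)), -210), -1), -84), Mul(-1, 18295)) = Add(Add(21, -84), Mul(-1, 18295)) = Add(-63, -18295) = -18358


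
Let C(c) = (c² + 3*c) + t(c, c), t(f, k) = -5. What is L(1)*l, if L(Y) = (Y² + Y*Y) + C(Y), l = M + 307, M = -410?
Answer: -103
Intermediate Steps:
C(c) = -5 + c² + 3*c (C(c) = (c² + 3*c) - 5 = -5 + c² + 3*c)
l = -103 (l = -410 + 307 = -103)
L(Y) = -5 + 3*Y + 3*Y² (L(Y) = (Y² + Y*Y) + (-5 + Y² + 3*Y) = (Y² + Y²) + (-5 + Y² + 3*Y) = 2*Y² + (-5 + Y² + 3*Y) = -5 + 3*Y + 3*Y²)
L(1)*l = (-5 + 3*1 + 3*1²)*(-103) = (-5 + 3 + 3*1)*(-103) = (-5 + 3 + 3)*(-103) = 1*(-103) = -103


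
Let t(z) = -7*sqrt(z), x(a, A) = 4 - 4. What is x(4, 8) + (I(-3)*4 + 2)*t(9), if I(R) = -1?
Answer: 42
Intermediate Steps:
x(a, A) = 0
x(4, 8) + (I(-3)*4 + 2)*t(9) = 0 + (-1*4 + 2)*(-7*sqrt(9)) = 0 + (-4 + 2)*(-7*3) = 0 - 2*(-21) = 0 + 42 = 42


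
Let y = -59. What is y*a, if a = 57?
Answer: -3363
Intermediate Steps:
y*a = -59*57 = -3363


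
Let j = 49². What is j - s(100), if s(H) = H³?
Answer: -997599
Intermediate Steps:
j = 2401
j - s(100) = 2401 - 1*100³ = 2401 - 1*1000000 = 2401 - 1000000 = -997599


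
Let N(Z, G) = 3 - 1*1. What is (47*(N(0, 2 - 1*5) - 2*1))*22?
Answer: 0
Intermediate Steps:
N(Z, G) = 2 (N(Z, G) = 3 - 1 = 2)
(47*(N(0, 2 - 1*5) - 2*1))*22 = (47*(2 - 2*1))*22 = (47*(2 - 2))*22 = (47*0)*22 = 0*22 = 0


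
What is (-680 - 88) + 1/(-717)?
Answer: -550657/717 ≈ -768.00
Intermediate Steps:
(-680 - 88) + 1/(-717) = -768 - 1/717 = -550657/717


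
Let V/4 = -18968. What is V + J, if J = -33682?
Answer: -109554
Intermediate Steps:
V = -75872 (V = 4*(-18968) = -75872)
V + J = -75872 - 33682 = -109554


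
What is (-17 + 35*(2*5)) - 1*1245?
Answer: -912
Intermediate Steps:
(-17 + 35*(2*5)) - 1*1245 = (-17 + 35*10) - 1245 = (-17 + 350) - 1245 = 333 - 1245 = -912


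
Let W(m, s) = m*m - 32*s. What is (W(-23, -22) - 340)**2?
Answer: 797449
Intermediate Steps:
W(m, s) = m**2 - 32*s
(W(-23, -22) - 340)**2 = (((-23)**2 - 32*(-22)) - 340)**2 = ((529 + 704) - 340)**2 = (1233 - 340)**2 = 893**2 = 797449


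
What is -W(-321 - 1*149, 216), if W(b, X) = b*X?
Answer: 101520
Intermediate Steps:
W(b, X) = X*b
-W(-321 - 1*149, 216) = -216*(-321 - 1*149) = -216*(-321 - 149) = -216*(-470) = -1*(-101520) = 101520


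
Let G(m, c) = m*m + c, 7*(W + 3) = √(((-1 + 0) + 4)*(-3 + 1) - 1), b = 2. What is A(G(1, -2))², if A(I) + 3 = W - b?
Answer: (56 - I*√7)²/49 ≈ 63.857 - 6.0474*I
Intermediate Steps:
W = -3 + I*√7/7 (W = -3 + √(((-1 + 0) + 4)*(-3 + 1) - 1)/7 = -3 + √((-1 + 4)*(-2) - 1)/7 = -3 + √(3*(-2) - 1)/7 = -3 + √(-6 - 1)/7 = -3 + √(-7)/7 = -3 + (I*√7)/7 = -3 + I*√7/7 ≈ -3.0 + 0.37796*I)
G(m, c) = c + m² (G(m, c) = m² + c = c + m²)
A(I) = -8 + I*√7/7 (A(I) = -3 + ((-3 + I*√7/7) - 1*2) = -3 + ((-3 + I*√7/7) - 2) = -3 + (-5 + I*√7/7) = -8 + I*√7/7)
A(G(1, -2))² = (-8 + I*√7/7)²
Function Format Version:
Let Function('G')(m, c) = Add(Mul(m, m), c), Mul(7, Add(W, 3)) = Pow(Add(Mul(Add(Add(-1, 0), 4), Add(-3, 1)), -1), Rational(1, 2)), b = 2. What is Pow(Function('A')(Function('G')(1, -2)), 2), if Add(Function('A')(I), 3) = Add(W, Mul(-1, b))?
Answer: Mul(Rational(1, 49), Pow(Add(56, Mul(-1, I, Pow(7, Rational(1, 2)))), 2)) ≈ Add(63.857, Mul(-6.0474, I))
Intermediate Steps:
W = Add(-3, Mul(Rational(1, 7), I, Pow(7, Rational(1, 2)))) (W = Add(-3, Mul(Rational(1, 7), Pow(Add(Mul(Add(Add(-1, 0), 4), Add(-3, 1)), -1), Rational(1, 2)))) = Add(-3, Mul(Rational(1, 7), Pow(Add(Mul(Add(-1, 4), -2), -1), Rational(1, 2)))) = Add(-3, Mul(Rational(1, 7), Pow(Add(Mul(3, -2), -1), Rational(1, 2)))) = Add(-3, Mul(Rational(1, 7), Pow(Add(-6, -1), Rational(1, 2)))) = Add(-3, Mul(Rational(1, 7), Pow(-7, Rational(1, 2)))) = Add(-3, Mul(Rational(1, 7), Mul(I, Pow(7, Rational(1, 2))))) = Add(-3, Mul(Rational(1, 7), I, Pow(7, Rational(1, 2)))) ≈ Add(-3.0000, Mul(0.37796, I)))
Function('G')(m, c) = Add(c, Pow(m, 2)) (Function('G')(m, c) = Add(Pow(m, 2), c) = Add(c, Pow(m, 2)))
Function('A')(I) = Add(-8, Mul(Rational(1, 7), I, Pow(7, Rational(1, 2)))) (Function('A')(I) = Add(-3, Add(Add(-3, Mul(Rational(1, 7), I, Pow(7, Rational(1, 2)))), Mul(-1, 2))) = Add(-3, Add(Add(-3, Mul(Rational(1, 7), I, Pow(7, Rational(1, 2)))), -2)) = Add(-3, Add(-5, Mul(Rational(1, 7), I, Pow(7, Rational(1, 2))))) = Add(-8, Mul(Rational(1, 7), I, Pow(7, Rational(1, 2)))))
Pow(Function('A')(Function('G')(1, -2)), 2) = Pow(Add(-8, Mul(Rational(1, 7), I, Pow(7, Rational(1, 2)))), 2)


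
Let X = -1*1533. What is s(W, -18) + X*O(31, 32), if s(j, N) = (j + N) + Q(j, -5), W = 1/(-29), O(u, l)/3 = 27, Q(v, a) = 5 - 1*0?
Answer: -3601395/29 ≈ -1.2419e+5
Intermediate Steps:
Q(v, a) = 5 (Q(v, a) = 5 + 0 = 5)
O(u, l) = 81 (O(u, l) = 3*27 = 81)
W = -1/29 ≈ -0.034483
X = -1533
s(j, N) = 5 + N + j (s(j, N) = (j + N) + 5 = (N + j) + 5 = 5 + N + j)
s(W, -18) + X*O(31, 32) = (5 - 18 - 1/29) - 1533*81 = -378/29 - 124173 = -3601395/29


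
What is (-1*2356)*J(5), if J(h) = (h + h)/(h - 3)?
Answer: -11780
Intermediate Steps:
J(h) = 2*h/(-3 + h) (J(h) = (2*h)/(-3 + h) = 2*h/(-3 + h))
(-1*2356)*J(5) = (-1*2356)*(2*5/(-3 + 5)) = -4712*5/2 = -2356*5 = -11780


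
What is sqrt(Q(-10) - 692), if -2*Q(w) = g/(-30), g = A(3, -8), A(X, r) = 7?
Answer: I*sqrt(622695)/30 ≈ 26.304*I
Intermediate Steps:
g = 7
Q(w) = 7/60 (Q(w) = -7/(2*(-30)) = -7*(-1)/(2*30) = -1/2*(-7/30) = 7/60)
sqrt(Q(-10) - 692) = sqrt(7/60 - 692) = sqrt(-41513/60) = I*sqrt(622695)/30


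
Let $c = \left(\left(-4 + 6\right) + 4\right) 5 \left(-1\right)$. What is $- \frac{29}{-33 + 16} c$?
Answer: $- \frac{870}{17} \approx -51.176$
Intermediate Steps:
$c = -30$ ($c = \left(2 + 4\right) 5 \left(-1\right) = 6 \cdot 5 \left(-1\right) = 30 \left(-1\right) = -30$)
$- \frac{29}{-33 + 16} c = - \frac{29}{-33 + 16} \left(-30\right) = - \frac{29}{-17} \left(-30\right) = \left(-29\right) \left(- \frac{1}{17}\right) \left(-30\right) = \frac{29}{17} \left(-30\right) = - \frac{870}{17}$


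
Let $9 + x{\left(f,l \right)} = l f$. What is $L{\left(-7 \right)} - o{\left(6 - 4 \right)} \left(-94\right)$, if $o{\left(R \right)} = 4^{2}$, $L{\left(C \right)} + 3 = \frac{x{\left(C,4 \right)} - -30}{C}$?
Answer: $1502$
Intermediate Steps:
$x{\left(f,l \right)} = -9 + f l$ ($x{\left(f,l \right)} = -9 + l f = -9 + f l$)
$L{\left(C \right)} = -3 + \frac{21 + 4 C}{C}$ ($L{\left(C \right)} = -3 + \frac{\left(-9 + C 4\right) - -30}{C} = -3 + \frac{\left(-9 + 4 C\right) + 30}{C} = -3 + \frac{21 + 4 C}{C}$)
$o{\left(R \right)} = 16$
$L{\left(-7 \right)} - o{\left(6 - 4 \right)} \left(-94\right) = \frac{21 - 7}{-7} - 16 \left(-94\right) = \left(- \frac{1}{7}\right) 14 - -1504 = -2 + 1504 = 1502$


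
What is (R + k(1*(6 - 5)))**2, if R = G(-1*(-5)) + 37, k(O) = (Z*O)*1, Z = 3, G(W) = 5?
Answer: 2025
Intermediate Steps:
k(O) = 3*O (k(O) = (3*O)*1 = 3*O)
R = 42 (R = 5 + 37 = 42)
(R + k(1*(6 - 5)))**2 = (42 + 3*(1*(6 - 5)))**2 = (42 + 3*(1*1))**2 = (42 + 3*1)**2 = (42 + 3)**2 = 45**2 = 2025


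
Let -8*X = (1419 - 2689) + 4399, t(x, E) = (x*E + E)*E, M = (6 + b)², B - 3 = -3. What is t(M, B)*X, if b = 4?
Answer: 0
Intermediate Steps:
B = 0 (B = 3 - 3 = 0)
M = 100 (M = (6 + 4)² = 10² = 100)
t(x, E) = E*(E + E*x) (t(x, E) = (E*x + E)*E = (E + E*x)*E = E*(E + E*x))
X = -3129/8 (X = -((1419 - 2689) + 4399)/8 = -(-1270 + 4399)/8 = -⅛*3129 = -3129/8 ≈ -391.13)
t(M, B)*X = (0²*(1 + 100))*(-3129/8) = (0*101)*(-3129/8) = 0*(-3129/8) = 0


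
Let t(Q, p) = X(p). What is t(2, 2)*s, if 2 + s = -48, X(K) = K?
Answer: -100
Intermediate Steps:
t(Q, p) = p
s = -50 (s = -2 - 48 = -50)
t(2, 2)*s = 2*(-50) = -100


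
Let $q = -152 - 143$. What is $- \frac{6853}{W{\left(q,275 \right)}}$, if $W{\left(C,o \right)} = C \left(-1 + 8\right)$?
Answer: $\frac{979}{295} \approx 3.3186$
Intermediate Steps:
$q = -295$ ($q = -152 - 143 = -295$)
$W{\left(C,o \right)} = 7 C$ ($W{\left(C,o \right)} = C 7 = 7 C$)
$- \frac{6853}{W{\left(q,275 \right)}} = - \frac{6853}{7 \left(-295\right)} = - \frac{6853}{-2065} = \left(-6853\right) \left(- \frac{1}{2065}\right) = \frac{979}{295}$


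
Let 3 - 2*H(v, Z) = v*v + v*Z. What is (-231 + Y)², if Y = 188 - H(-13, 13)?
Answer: 7921/4 ≈ 1980.3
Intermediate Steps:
H(v, Z) = 3/2 - v²/2 - Z*v/2 (H(v, Z) = 3/2 - (v*v + v*Z)/2 = 3/2 - (v² + Z*v)/2 = 3/2 + (-v²/2 - Z*v/2) = 3/2 - v²/2 - Z*v/2)
Y = 373/2 (Y = 188 - (3/2 - ½*(-13)² - ½*13*(-13)) = 188 - (3/2 - ½*169 + 169/2) = 188 - (3/2 - 169/2 + 169/2) = 188 - 1*3/2 = 188 - 3/2 = 373/2 ≈ 186.50)
(-231 + Y)² = (-231 + 373/2)² = (-89/2)² = 7921/4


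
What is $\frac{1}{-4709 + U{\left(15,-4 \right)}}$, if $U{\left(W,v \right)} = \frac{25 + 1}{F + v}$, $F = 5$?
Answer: $- \frac{1}{4683} \approx -0.00021354$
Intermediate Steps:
$U{\left(W,v \right)} = \frac{26}{5 + v}$ ($U{\left(W,v \right)} = \frac{25 + 1}{5 + v} = \frac{26}{5 + v}$)
$\frac{1}{-4709 + U{\left(15,-4 \right)}} = \frac{1}{-4709 + \frac{26}{5 - 4}} = \frac{1}{-4709 + \frac{26}{1}} = \frac{1}{-4709 + 26 \cdot 1} = \frac{1}{-4709 + 26} = \frac{1}{-4683} = - \frac{1}{4683}$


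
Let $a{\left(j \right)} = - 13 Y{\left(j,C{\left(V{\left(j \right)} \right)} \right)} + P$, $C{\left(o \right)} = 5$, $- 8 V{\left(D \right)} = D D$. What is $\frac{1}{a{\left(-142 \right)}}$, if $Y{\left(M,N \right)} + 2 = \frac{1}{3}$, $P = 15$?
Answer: $\frac{3}{110} \approx 0.027273$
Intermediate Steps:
$V{\left(D \right)} = - \frac{D^{2}}{8}$ ($V{\left(D \right)} = - \frac{D D}{8} = - \frac{D^{2}}{8}$)
$Y{\left(M,N \right)} = - \frac{5}{3}$ ($Y{\left(M,N \right)} = -2 + \frac{1}{3} = - \frac{5}{3}$)
$a{\left(j \right)} = \frac{110}{3}$ ($a{\left(j \right)} = \left(-13\right) \left(- \frac{5}{3}\right) + 15 = \frac{65}{3} + 15 = \frac{110}{3}$)
$\frac{1}{a{\left(-142 \right)}} = \frac{1}{\frac{110}{3}} = \frac{3}{110}$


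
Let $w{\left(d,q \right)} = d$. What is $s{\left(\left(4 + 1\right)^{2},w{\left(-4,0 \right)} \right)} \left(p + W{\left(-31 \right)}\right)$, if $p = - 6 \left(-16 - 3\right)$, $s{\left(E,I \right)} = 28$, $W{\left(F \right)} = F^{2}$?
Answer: $30100$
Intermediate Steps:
$p = 114$ ($p = \left(-6\right) \left(-19\right) = 114$)
$s{\left(\left(4 + 1\right)^{2},w{\left(-4,0 \right)} \right)} \left(p + W{\left(-31 \right)}\right) = 28 \left(114 + \left(-31\right)^{2}\right) = 28 \left(114 + 961\right) = 28 \cdot 1075 = 30100$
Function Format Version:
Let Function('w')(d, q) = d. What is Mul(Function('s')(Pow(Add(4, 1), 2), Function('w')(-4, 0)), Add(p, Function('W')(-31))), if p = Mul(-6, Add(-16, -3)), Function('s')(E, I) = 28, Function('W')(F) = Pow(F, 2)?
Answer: 30100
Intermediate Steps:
p = 114 (p = Mul(-6, -19) = 114)
Mul(Function('s')(Pow(Add(4, 1), 2), Function('w')(-4, 0)), Add(p, Function('W')(-31))) = Mul(28, Add(114, Pow(-31, 2))) = Mul(28, Add(114, 961)) = Mul(28, 1075) = 30100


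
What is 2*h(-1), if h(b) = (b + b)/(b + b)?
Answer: 2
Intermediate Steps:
h(b) = 1 (h(b) = (2*b)/((2*b)) = (2*b)*(1/(2*b)) = 1)
2*h(-1) = 2*1 = 2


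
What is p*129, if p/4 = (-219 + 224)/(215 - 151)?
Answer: 645/16 ≈ 40.313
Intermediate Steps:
p = 5/16 (p = 4*((-219 + 224)/(215 - 151)) = 4*(5/64) = 5/16 ≈ 0.31250)
p*129 = (5/16)*129 = 645/16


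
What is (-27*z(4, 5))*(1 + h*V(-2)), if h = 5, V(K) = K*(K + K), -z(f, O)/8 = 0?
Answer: 0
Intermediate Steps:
z(f, O) = 0 (z(f, O) = -8*0 = 0)
V(K) = 2*K² (V(K) = K*(2*K) = 2*K²)
(-27*z(4, 5))*(1 + h*V(-2)) = (-27*0)*(1 + 5*(2*(-2)²)) = 0*(1 + 5*(2*4)) = 0*(1 + 5*8) = 0*(1 + 40) = 0*41 = 0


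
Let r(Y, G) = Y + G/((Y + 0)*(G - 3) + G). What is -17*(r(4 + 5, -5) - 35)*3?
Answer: 101847/77 ≈ 1322.7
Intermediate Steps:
r(Y, G) = Y + G/(G + Y*(-3 + G)) (r(Y, G) = Y + G/(Y*(-3 + G) + G) = Y + G/(G + Y*(-3 + G)))
-17*(r(4 + 5, -5) - 35)*3 = -17*((-5 - 3*(4 + 5)² - 5*(4 + 5) - 5*(4 + 5)²)/(-5 - 3*(4 + 5) - 5*(4 + 5)) - 35)*3 = -17*((-5 - 3*9² - 5*9 - 5*9²)/(-5 - 3*9 - 5*9) - 35)*3 = -17*((-5 - 3*81 - 45 - 5*81)/(-5 - 27 - 45) - 35)*3 = -17*((-5 - 243 - 45 - 405)/(-77) - 35)*3 = -17*(-1/77*(-698) - 35)*3 = -17*(698/77 - 35)*3 = -17*(-1997/77)*3 = (33949/77)*3 = 101847/77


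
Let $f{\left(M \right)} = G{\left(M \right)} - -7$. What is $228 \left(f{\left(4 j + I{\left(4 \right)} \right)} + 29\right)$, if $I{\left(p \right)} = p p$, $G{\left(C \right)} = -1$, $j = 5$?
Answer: $7980$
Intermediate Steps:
$I{\left(p \right)} = p^{2}$
$f{\left(M \right)} = 6$ ($f{\left(M \right)} = -1 - -7 = -1 + 7 = 6$)
$228 \left(f{\left(4 j + I{\left(4 \right)} \right)} + 29\right) = 228 \left(6 + 29\right) = 228 \cdot 35 = 7980$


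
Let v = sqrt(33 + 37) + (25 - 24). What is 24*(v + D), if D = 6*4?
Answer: 600 + 24*sqrt(70) ≈ 800.80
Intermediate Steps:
D = 24
v = 1 + sqrt(70) (v = sqrt(70) + 1 = 1 + sqrt(70) ≈ 9.3666)
24*(v + D) = 24*((1 + sqrt(70)) + 24) = 24*(25 + sqrt(70)) = 600 + 24*sqrt(70)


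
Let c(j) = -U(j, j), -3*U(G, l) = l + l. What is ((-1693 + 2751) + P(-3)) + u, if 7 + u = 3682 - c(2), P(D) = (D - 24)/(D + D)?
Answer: 28417/6 ≈ 4736.2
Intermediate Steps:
U(G, l) = -2*l/3 (U(G, l) = -(l + l)/3 = -2*l/3)
P(D) = (-24 + D)/(2*D) (P(D) = (-24 + D)/((2*D)) = (-24 + D)*(1/(2*D)) = (-24 + D)/(2*D))
c(j) = 2*j/3 (c(j) = -(-2)*j/3 = 2*j/3)
u = 11021/3 (u = -7 + (3682 - 2*2/3) = -7 + (3682 - 1*4/3) = -7 + (3682 - 4/3) = -7 + 11042/3 = 11021/3 ≈ 3673.7)
((-1693 + 2751) + P(-3)) + u = ((-1693 + 2751) + (½)*(-24 - 3)/(-3)) + 11021/3 = (1058 + (½)*(-⅓)*(-27)) + 11021/3 = (1058 + 9/2) + 11021/3 = 2125/2 + 11021/3 = 28417/6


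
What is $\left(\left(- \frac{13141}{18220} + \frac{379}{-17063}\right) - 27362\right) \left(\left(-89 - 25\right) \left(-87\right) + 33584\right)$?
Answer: $- \frac{185030205178685833}{155443930} \approx -1.1903 \cdot 10^{9}$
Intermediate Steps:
$\left(\left(- \frac{13141}{18220} + \frac{379}{-17063}\right) - 27362\right) \left(\left(-89 - 25\right) \left(-87\right) + 33584\right) = \left(\left(\left(-13141\right) \frac{1}{18220} + 379 \left(- \frac{1}{17063}\right)\right) - 27362\right) \left(\left(-114\right) \left(-87\right) + 33584\right) = \left(\left(- \frac{13141}{18220} - \frac{379}{17063}\right) - 27362\right) \left(9918 + 33584\right) = \left(- \frac{231130263}{310887860} - 27362\right) 43502 = \left(- \frac{8506744755583}{310887860}\right) 43502 = - \frac{185030205178685833}{155443930}$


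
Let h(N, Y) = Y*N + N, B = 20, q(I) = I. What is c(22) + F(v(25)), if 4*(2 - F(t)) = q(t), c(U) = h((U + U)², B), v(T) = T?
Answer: 162607/4 ≈ 40652.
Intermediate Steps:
h(N, Y) = N + N*Y (h(N, Y) = N*Y + N = N + N*Y)
c(U) = 84*U² (c(U) = (U + U)²*(1 + 20) = (2*U)²*21 = (4*U²)*21 = 84*U²)
F(t) = 2 - t/4
c(22) + F(v(25)) = 84*22² + (2 - ¼*25) = 84*484 + (2 - 25/4) = 40656 - 17/4 = 162607/4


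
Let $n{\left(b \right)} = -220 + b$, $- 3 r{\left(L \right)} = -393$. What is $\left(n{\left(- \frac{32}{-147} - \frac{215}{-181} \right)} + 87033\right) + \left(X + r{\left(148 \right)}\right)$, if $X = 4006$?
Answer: $\frac{2419944047}{26607} \approx 90951.0$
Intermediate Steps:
$r{\left(L \right)} = 131$ ($r{\left(L \right)} = \left(- \frac{1}{3}\right) \left(-393\right) = 131$)
$\left(n{\left(- \frac{32}{-147} - \frac{215}{-181} \right)} + 87033\right) + \left(X + r{\left(148 \right)}\right) = \left(\left(-220 - \left(- \frac{215}{181} - \frac{32}{147}\right)\right) + 87033\right) + \left(4006 + 131\right) = \left(\left(-220 - - \frac{37397}{26607}\right) + 87033\right) + 4137 = \left(\left(-220 + \left(\frac{32}{147} + \frac{215}{181}\right)\right) + 87033\right) + 4137 = \left(\left(-220 + \frac{37397}{26607}\right) + 87033\right) + 4137 = \left(- \frac{5816143}{26607} + 87033\right) + 4137 = \frac{2309870888}{26607} + 4137 = \frac{2419944047}{26607}$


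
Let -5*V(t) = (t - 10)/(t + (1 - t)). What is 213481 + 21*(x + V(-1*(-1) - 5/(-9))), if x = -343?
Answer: 3094702/15 ≈ 2.0631e+5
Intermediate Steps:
V(t) = 2 - t/5 (V(t) = -(t - 10)/(5*(t + (1 - t))) = -(-10 + t)/(5*1) = -(-10 + t)/5 = 2 - t/5)
213481 + 21*(x + V(-1*(-1) - 5/(-9))) = 213481 + 21*(-343 + (2 - (-1*(-1) - 5/(-9))/5)) = 213481 + 21*(-343 + (2 - (1 - 5*(-⅑))/5)) = 213481 + 21*(-343 + (2 - (1 + 5/9)/5)) = 213481 + 21*(-343 + (2 - ⅕*14/9)) = 213481 + 21*(-343 + (2 - 14/45)) = 213481 + 21*(-343 + 76/45) = 213481 + 21*(-15359/45) = 213481 - 107513/15 = 3094702/15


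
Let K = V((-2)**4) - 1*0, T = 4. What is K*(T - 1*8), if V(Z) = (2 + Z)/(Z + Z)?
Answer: -9/4 ≈ -2.2500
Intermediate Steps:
V(Z) = (2 + Z)/(2*Z) (V(Z) = (2 + Z)/((2*Z)) = (2 + Z)*(1/(2*Z)) = (2 + Z)/(2*Z))
K = 9/16 (K = (2 + (-2)**4)/(2*((-2)**4)) - 1*0 = (1/2)*(2 + 16)/16 + 0 = (1/2)*(1/16)*18 + 0 = 9/16 + 0 = 9/16 ≈ 0.56250)
K*(T - 1*8) = 9*(4 - 1*8)/16 = 9*(4 - 8)/16 = (9/16)*(-4) = -9/4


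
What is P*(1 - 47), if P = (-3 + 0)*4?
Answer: 552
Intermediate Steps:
P = -12 (P = -3*4 = -12)
P*(1 - 47) = -12*(1 - 47) = -12*(-46) = 552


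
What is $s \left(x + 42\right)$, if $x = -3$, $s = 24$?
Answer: $936$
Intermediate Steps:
$s \left(x + 42\right) = 24 \left(-3 + 42\right) = 24 \cdot 39 = 936$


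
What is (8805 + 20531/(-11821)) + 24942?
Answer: 398902756/11821 ≈ 33745.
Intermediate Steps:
(8805 + 20531/(-11821)) + 24942 = (8805 + 20531*(-1/11821)) + 24942 = (8805 - 20531/11821) + 24942 = 104063374/11821 + 24942 = 398902756/11821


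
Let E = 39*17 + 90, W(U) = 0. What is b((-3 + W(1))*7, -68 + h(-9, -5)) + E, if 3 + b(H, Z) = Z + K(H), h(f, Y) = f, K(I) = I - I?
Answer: 673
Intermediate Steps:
K(I) = 0
E = 753 (E = 663 + 90 = 753)
b(H, Z) = -3 + Z (b(H, Z) = -3 + (Z + 0) = -3 + Z)
b((-3 + W(1))*7, -68 + h(-9, -5)) + E = (-3 + (-68 - 9)) + 753 = (-3 - 77) + 753 = -80 + 753 = 673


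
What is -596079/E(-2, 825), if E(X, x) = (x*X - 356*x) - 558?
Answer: 198693/98636 ≈ 2.0144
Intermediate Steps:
E(X, x) = -558 - 356*x + X*x (E(X, x) = (X*x - 356*x) - 558 = (-356*x + X*x) - 558 = -558 - 356*x + X*x)
-596079/E(-2, 825) = -596079/(-558 - 356*825 - 2*825) = -596079/(-558 - 293700 - 1650) = -596079/(-295908) = -596079*(-1/295908) = 198693/98636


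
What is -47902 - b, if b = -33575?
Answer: -14327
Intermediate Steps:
-47902 - b = -47902 - 1*(-33575) = -47902 + 33575 = -14327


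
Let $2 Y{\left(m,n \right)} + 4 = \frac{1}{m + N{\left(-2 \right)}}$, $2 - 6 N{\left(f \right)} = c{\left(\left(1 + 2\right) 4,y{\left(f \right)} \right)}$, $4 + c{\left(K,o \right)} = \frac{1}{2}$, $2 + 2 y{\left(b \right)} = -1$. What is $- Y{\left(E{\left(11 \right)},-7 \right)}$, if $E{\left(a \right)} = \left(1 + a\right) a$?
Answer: $\frac{3184}{1595} \approx 1.9962$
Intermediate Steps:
$y{\left(b \right)} = - \frac{3}{2}$ ($y{\left(b \right)} = -1 + \frac{1}{2} \left(-1\right) = -1 - \frac{1}{2} = - \frac{3}{2}$)
$E{\left(a \right)} = a \left(1 + a\right)$
$c{\left(K,o \right)} = - \frac{7}{2}$ ($c{\left(K,o \right)} = -4 + \frac{1}{2} = - \frac{7}{2}$)
$N{\left(f \right)} = \frac{11}{12}$ ($N{\left(f \right)} = \frac{1}{3} - - \frac{7}{12} = \frac{1}{3} + \frac{7}{12} = \frac{11}{12}$)
$Y{\left(m,n \right)} = -2 + \frac{1}{2 \left(\frac{11}{12} + m\right)}$ ($Y{\left(m,n \right)} = -2 + \frac{1}{2 \left(m + \frac{11}{12}\right)} = -2 + \frac{1}{2 \left(\frac{11}{12} + m\right)}$)
$- Y{\left(E{\left(11 \right)},-7 \right)} = - \frac{8 \left(-2 - 3 \cdot 11 \left(1 + 11\right)\right)}{11 + 12 \cdot 11 \left(1 + 11\right)} = - \frac{8 \left(-2 - 3 \cdot 11 \cdot 12\right)}{11 + 12 \cdot 11 \cdot 12} = - \frac{8 \left(-2 - 396\right)}{11 + 12 \cdot 132} = - \frac{8 \left(-2 - 396\right)}{11 + 1584} = - \frac{8 \left(-398\right)}{1595} = \left(-1\right) \left(- \frac{3184}{1595}\right) = \frac{3184}{1595}$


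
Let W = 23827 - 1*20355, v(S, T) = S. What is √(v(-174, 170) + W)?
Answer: √3298 ≈ 57.428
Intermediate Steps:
W = 3472 (W = 23827 - 20355 = 3472)
√(v(-174, 170) + W) = √(-174 + 3472) = √3298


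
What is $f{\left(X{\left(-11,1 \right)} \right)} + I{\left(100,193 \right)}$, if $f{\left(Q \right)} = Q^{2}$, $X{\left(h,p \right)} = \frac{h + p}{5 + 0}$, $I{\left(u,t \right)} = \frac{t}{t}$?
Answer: $5$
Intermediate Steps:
$I{\left(u,t \right)} = 1$
$X{\left(h,p \right)} = \frac{h}{5} + \frac{p}{5}$ ($X{\left(h,p \right)} = \frac{h + p}{5} = \left(h + p\right) \frac{1}{5} = \frac{h}{5} + \frac{p}{5}$)
$f{\left(X{\left(-11,1 \right)} \right)} + I{\left(100,193 \right)} = \left(\frac{1}{5} \left(-11\right) + \frac{1}{5} \cdot 1\right)^{2} + 1 = \left(- \frac{11}{5} + \frac{1}{5}\right)^{2} + 1 = \left(-2\right)^{2} + 1 = 4 + 1 = 5$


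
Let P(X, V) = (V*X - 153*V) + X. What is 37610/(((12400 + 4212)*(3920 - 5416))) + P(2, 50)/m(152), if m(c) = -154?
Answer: 4263039149/86980432 ≈ 49.011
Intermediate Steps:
P(X, V) = X - 153*V + V*X (P(X, V) = (-153*V + V*X) + X = X - 153*V + V*X)
37610/(((12400 + 4212)*(3920 - 5416))) + P(2, 50)/m(152) = 37610/(((12400 + 4212)*(3920 - 5416))) + (2 - 153*50 + 50*2)/(-154) = 37610/((16612*(-1496))) + (2 - 7650 + 100)*(-1/154) = 37610/(-24851552) - 7548*(-1/154) = 37610*(-1/24851552) + 3774/77 = -18805/12425776 + 3774/77 = 4263039149/86980432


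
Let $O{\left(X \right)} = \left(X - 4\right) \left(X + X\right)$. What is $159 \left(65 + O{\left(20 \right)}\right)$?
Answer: $112095$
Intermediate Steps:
$O{\left(X \right)} = 2 X \left(-4 + X\right)$ ($O{\left(X \right)} = \left(-4 + X\right) 2 X = 2 X \left(-4 + X\right)$)
$159 \left(65 + O{\left(20 \right)}\right) = 159 \left(65 + 2 \cdot 20 \left(-4 + 20\right)\right) = 159 \left(65 + 2 \cdot 20 \cdot 16\right) = 159 \left(65 + 640\right) = 159 \cdot 705 = 112095$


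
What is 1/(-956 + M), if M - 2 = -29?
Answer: -1/983 ≈ -0.0010173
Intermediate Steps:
M = -27 (M = 2 - 29 = -27)
1/(-956 + M) = 1/(-956 - 27) = 1/(-983) = -1/983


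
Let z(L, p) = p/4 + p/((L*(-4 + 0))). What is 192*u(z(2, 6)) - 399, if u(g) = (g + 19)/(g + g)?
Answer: 2129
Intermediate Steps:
z(L, p) = p/4 - p/(4*L) (z(L, p) = p*(¼) + p/((L*(-4))) = p/4 + p/((-4*L)) = p/4 + p*(-1/(4*L)) = p/4 - p/(4*L))
u(g) = (19 + g)/(2*g) (u(g) = (19 + g)/((2*g)) = (19 + g)*(1/(2*g)) = (19 + g)/(2*g))
192*u(z(2, 6)) - 399 = 192*((19 + (¼)*6*(-1 + 2)/2)/(2*(((¼)*6*(-1 + 2)/2)))) - 399 = 192*((19 + (¼)*6*(½)*1)/(2*(((¼)*6*(½)*1)))) - 399 = 192*((19 + ¾)/(2*(¾))) - 399 = 192*((½)*(4/3)*(79/4)) - 399 = 192*(79/6) - 399 = 2528 - 399 = 2129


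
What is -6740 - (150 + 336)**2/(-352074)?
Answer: -395457094/58679 ≈ -6739.3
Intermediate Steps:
-6740 - (150 + 336)**2/(-352074) = -6740 - 486**2*(-1)/352074 = -6740 - 236196*(-1)/352074 = -6740 - 1*(-39366/58679) = -6740 + 39366/58679 = -395457094/58679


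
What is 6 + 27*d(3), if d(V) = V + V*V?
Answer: 330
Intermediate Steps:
d(V) = V + V²
6 + 27*d(3) = 6 + 27*(3*(1 + 3)) = 6 + 27*(3*4) = 6 + 27*12 = 6 + 324 = 330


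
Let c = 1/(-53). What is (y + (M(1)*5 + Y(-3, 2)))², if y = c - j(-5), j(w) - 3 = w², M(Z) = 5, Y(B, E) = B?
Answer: 101761/2809 ≈ 36.227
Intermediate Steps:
c = -1/53 ≈ -0.018868
j(w) = 3 + w²
y = -1485/53 (y = -1/53 - (3 + (-5)²) = -1/53 - (3 + 25) = -1/53 - 1*28 = -1/53 - 28 = -1485/53 ≈ -28.019)
(y + (M(1)*5 + Y(-3, 2)))² = (-1485/53 + (5*5 - 3))² = (-1485/53 + (25 - 3))² = (-1485/53 + 22)² = (-319/53)² = 101761/2809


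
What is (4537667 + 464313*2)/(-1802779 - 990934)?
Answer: -5466293/2793713 ≈ -1.9566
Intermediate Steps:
(4537667 + 464313*2)/(-1802779 - 990934) = (4537667 + 928626)/(-2793713) = 5466293*(-1/2793713) = -5466293/2793713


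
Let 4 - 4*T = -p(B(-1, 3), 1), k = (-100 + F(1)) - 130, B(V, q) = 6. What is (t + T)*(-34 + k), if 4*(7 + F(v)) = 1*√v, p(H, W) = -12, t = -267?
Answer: 291327/4 ≈ 72832.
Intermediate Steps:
F(v) = -7 + √v/4 (F(v) = -7 + (1*√v)/4 = -7 + √v/4)
k = -947/4 (k = (-100 + (-7 + √1/4)) - 130 = (-100 + (-7 + (¼)*1)) - 130 = (-100 + (-7 + ¼)) - 130 = (-100 - 27/4) - 130 = -427/4 - 130 = -947/4 ≈ -236.75)
T = -2 (T = 1 - (-1)*(-12)/4 = 1 - ¼*12 = 1 - 3 = -2)
(t + T)*(-34 + k) = (-267 - 2)*(-34 - 947/4) = -269*(-1083/4) = 291327/4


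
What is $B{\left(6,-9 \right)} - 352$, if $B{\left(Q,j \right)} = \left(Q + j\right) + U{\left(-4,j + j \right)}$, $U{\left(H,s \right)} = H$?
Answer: $-359$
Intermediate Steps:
$B{\left(Q,j \right)} = -4 + Q + j$ ($B{\left(Q,j \right)} = \left(Q + j\right) - 4 = -4 + Q + j$)
$B{\left(6,-9 \right)} - 352 = \left(-4 + 6 - 9\right) - 352 = -7 - 352 = -359$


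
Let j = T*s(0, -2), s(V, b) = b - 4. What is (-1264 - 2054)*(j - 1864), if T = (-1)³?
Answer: 6164844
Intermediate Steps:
s(V, b) = -4 + b
T = -1
j = 6 (j = -(-4 - 2) = -1*(-6) = 6)
(-1264 - 2054)*(j - 1864) = (-1264 - 2054)*(6 - 1864) = -3318*(-1858) = 6164844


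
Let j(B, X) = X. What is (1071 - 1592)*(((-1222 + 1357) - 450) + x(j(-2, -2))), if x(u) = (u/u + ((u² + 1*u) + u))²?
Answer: 163594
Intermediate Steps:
x(u) = (1 + u² + 2*u)² (x(u) = (1 + ((u² + u) + u))² = (1 + ((u + u²) + u))² = (1 + (u² + 2*u))² = (1 + u² + 2*u)²)
(1071 - 1592)*(((-1222 + 1357) - 450) + x(j(-2, -2))) = (1071 - 1592)*(((-1222 + 1357) - 450) + (1 + (-2)² + 2*(-2))²) = -521*((135 - 450) + (1 + 4 - 4)²) = -521*(-315 + 1²) = -521*(-315 + 1) = -521*(-314) = 163594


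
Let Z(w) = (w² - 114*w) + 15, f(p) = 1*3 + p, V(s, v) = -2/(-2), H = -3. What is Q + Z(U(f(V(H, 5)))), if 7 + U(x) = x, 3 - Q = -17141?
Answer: 17510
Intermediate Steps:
Q = 17144 (Q = 3 - 1*(-17141) = 3 + 17141 = 17144)
V(s, v) = 1 (V(s, v) = -2*(-½) = 1)
f(p) = 3 + p
U(x) = -7 + x
Z(w) = 15 + w² - 114*w
Q + Z(U(f(V(H, 5)))) = 17144 + (15 + (-7 + (3 + 1))² - 114*(-7 + (3 + 1))) = 17144 + (15 + (-7 + 4)² - 114*(-7 + 4)) = 17144 + (15 + (-3)² - 114*(-3)) = 17144 + (15 + 9 + 342) = 17144 + 366 = 17510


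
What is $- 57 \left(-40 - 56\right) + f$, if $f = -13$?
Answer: $5459$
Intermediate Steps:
$- 57 \left(-40 - 56\right) + f = - 57 \left(-40 - 56\right) - 13 = \left(-57\right) \left(-96\right) - 13 = 5472 - 13 = 5459$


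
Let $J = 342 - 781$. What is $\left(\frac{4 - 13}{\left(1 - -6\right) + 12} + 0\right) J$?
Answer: $\frac{3951}{19} \approx 207.95$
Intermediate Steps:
$J = -439$ ($J = 342 - 781 = -439$)
$\left(\frac{4 - 13}{\left(1 - -6\right) + 12} + 0\right) J = \left(\frac{4 - 13}{\left(1 - -6\right) + 12} + 0\right) \left(-439\right) = \left(- \frac{9}{\left(1 + 6\right) + 12} + 0\right) \left(-439\right) = \left(- \frac{9}{7 + 12} + 0\right) \left(-439\right) = \left(- \frac{9}{19} + 0\right) \left(-439\right) = \left(- \frac{9}{19}\right) \left(-439\right) = \frac{3951}{19}$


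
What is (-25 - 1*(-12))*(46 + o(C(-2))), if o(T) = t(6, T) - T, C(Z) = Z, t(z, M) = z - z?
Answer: -624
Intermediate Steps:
t(z, M) = 0
o(T) = -T (o(T) = 0 - T = -T)
(-25 - 1*(-12))*(46 + o(C(-2))) = (-25 - 1*(-12))*(46 - 1*(-2)) = (-25 + 12)*(46 + 2) = -13*48 = -624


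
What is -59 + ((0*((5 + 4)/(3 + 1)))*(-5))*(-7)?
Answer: -59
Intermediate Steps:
-59 + ((0*((5 + 4)/(3 + 1)))*(-5))*(-7) = -59 + ((0*(9/4))*(-5))*(-7) = -59 + (0*(-5))*(-7) = -59 + 0*(-7) = -59 + 0 = -59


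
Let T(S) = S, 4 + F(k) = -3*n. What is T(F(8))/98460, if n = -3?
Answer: 1/19692 ≈ 5.0782e-5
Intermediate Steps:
F(k) = 5 (F(k) = -4 - 3*(-3) = -4 + 9 = 5)
T(F(8))/98460 = 5/98460 = 5*(1/98460) = 1/19692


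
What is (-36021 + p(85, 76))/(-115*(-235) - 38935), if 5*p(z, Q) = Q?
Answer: 180029/59550 ≈ 3.0232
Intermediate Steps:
p(z, Q) = Q/5
(-36021 + p(85, 76))/(-115*(-235) - 38935) = (-36021 + (1/5)*76)/(-115*(-235) - 38935) = (-36021 + 76/5)/(27025 - 38935) = -180029/5/(-11910) = -180029/5*(-1/11910) = 180029/59550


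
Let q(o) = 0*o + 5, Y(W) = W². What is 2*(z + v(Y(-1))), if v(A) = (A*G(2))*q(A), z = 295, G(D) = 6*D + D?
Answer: 730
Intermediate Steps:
q(o) = 5 (q(o) = 0 + 5 = 5)
G(D) = 7*D
v(A) = 70*A (v(A) = (A*(7*2))*5 = (A*14)*5 = (14*A)*5 = 70*A)
2*(z + v(Y(-1))) = 2*(295 + 70*(-1)²) = 2*(295 + 70*1) = 2*(295 + 70) = 2*365 = 730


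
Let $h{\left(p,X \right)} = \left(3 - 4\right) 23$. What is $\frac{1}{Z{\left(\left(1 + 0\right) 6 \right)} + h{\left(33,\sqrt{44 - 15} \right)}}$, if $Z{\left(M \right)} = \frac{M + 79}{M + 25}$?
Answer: $- \frac{31}{628} \approx -0.049363$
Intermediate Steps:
$Z{\left(M \right)} = \frac{79 + M}{25 + M}$
$h{\left(p,X \right)} = -23$ ($h{\left(p,X \right)} = \left(-1\right) 23 = -23$)
$\frac{1}{Z{\left(\left(1 + 0\right) 6 \right)} + h{\left(33,\sqrt{44 - 15} \right)}} = \frac{1}{\frac{79 + \left(1 + 0\right) 6}{25 + \left(1 + 0\right) 6} - 23} = \frac{1}{\frac{79 + 1 \cdot 6}{25 + 1 \cdot 6} - 23} = \frac{1}{\frac{79 + 6}{25 + 6} - 23} = \frac{1}{\frac{1}{31} \cdot 85 - 23} = \frac{1}{\frac{85}{31} - 23} = \frac{1}{- \frac{628}{31}} = - \frac{31}{628}$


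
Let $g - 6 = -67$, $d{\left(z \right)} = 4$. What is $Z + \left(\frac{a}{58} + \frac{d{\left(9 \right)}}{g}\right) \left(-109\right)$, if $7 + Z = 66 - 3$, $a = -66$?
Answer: $\frac{331125}{1769} \approx 187.18$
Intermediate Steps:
$Z = 56$ ($Z = -7 + \left(66 - 3\right) = -7 + 63 = 56$)
$g = -61$ ($g = 6 - 67 = -61$)
$Z + \left(\frac{a}{58} + \frac{d{\left(9 \right)}}{g}\right) \left(-109\right) = 56 + \left(- \frac{66}{58} + \frac{4}{-61}\right) \left(-109\right) = 56 + \left(\left(-66\right) \frac{1}{58} + 4 \left(- \frac{1}{61}\right)\right) \left(-109\right) = 56 + \left(- \frac{33}{29} - \frac{4}{61}\right) \left(-109\right) = 56 - - \frac{232061}{1769} = 56 + \frac{232061}{1769} = \frac{331125}{1769}$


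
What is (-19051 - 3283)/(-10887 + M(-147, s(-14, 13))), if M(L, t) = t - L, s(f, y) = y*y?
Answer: 22334/10571 ≈ 2.1128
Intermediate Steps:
s(f, y) = y**2
(-19051 - 3283)/(-10887 + M(-147, s(-14, 13))) = (-19051 - 3283)/(-10887 + (13**2 - 1*(-147))) = -22334/(-10887 + (169 + 147)) = -22334/(-10887 + 316) = -22334/(-10571) = -22334*(-1/10571) = 22334/10571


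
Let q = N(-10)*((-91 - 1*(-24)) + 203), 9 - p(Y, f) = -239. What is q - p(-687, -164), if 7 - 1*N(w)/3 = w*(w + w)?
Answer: -78992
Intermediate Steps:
p(Y, f) = 248 (p(Y, f) = 9 - 1*(-239) = 9 + 239 = 248)
N(w) = 21 - 6*w² (N(w) = 21 - 3*w*(w + w) = 21 - 3*w*2*w = 21 - 6*w²)
q = -78744 (q = (21 - 6*(-10)²)*((-91 - 1*(-24)) + 203) = (21 - 6*100)*((-91 + 24) + 203) = (21 - 600)*(-67 + 203) = -579*136 = -78744)
q - p(-687, -164) = -78744 - 1*248 = -78744 - 248 = -78992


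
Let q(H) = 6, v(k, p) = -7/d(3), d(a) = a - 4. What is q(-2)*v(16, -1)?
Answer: 42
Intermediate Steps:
d(a) = -4 + a
v(k, p) = 7 (v(k, p) = -7/(-4 + 3) = -7/(-1) = -7*(-1) = 7)
q(-2)*v(16, -1) = 6*7 = 42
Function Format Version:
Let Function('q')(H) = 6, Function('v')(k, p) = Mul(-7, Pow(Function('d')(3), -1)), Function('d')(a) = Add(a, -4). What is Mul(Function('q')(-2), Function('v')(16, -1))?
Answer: 42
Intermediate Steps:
Function('d')(a) = Add(-4, a)
Function('v')(k, p) = 7 (Function('v')(k, p) = Mul(-7, Pow(Add(-4, 3), -1)) = Mul(-7, Pow(-1, -1)) = Mul(-7, -1) = 7)
Mul(Function('q')(-2), Function('v')(16, -1)) = Mul(6, 7) = 42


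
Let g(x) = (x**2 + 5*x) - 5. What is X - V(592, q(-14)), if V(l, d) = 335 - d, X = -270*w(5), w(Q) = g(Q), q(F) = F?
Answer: -12499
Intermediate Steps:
g(x) = -5 + x**2 + 5*x
w(Q) = -5 + Q**2 + 5*Q
X = -12150 (X = -270*(-5 + 5**2 + 5*5) = -270*(-5 + 25 + 25) = -270*45 = -12150)
X - V(592, q(-14)) = -12150 - (335 - 1*(-14)) = -12150 - (335 + 14) = -12150 - 1*349 = -12150 - 349 = -12499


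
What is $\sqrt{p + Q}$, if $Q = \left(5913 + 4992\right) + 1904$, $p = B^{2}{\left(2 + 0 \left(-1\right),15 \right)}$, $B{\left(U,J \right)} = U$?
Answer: $\sqrt{12813} \approx 113.19$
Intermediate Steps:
$p = 4$ ($p = \left(2 + 0 \left(-1\right)\right)^{2} = \left(2 + 0\right)^{2} = 2^{2} = 4$)
$Q = 12809$ ($Q = 10905 + 1904 = 12809$)
$\sqrt{p + Q} = \sqrt{4 + 12809} = \sqrt{12813}$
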